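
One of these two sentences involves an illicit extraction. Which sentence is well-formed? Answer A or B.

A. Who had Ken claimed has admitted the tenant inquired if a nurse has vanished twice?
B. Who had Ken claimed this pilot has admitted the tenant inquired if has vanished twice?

A

In B, the wh-phrase is extracted from inside a wh-island (introduced by "if"), which blocks movement.
In A, the extraction path crosses only that-complement boundaries, which are transparent.
So A is grammatical.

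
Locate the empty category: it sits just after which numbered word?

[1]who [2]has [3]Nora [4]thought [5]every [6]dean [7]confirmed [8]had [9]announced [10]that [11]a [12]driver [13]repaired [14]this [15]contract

The displaced element is "who" (word 1).
It is linked across 2 clause boundaries (Ø → Ø).
It functions as the subject of "announced", so the gap sits immediately after word 7 ("confirmed").
Base order: Nora has thought every dean confirmed who had announced that a driver repaired this contract.

7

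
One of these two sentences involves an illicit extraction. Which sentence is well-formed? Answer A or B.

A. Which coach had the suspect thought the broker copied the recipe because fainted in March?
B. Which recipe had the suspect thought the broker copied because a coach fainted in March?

B

In A, the wh-phrase is extracted from inside an adjunct island (introduced by "because"), which blocks movement.
In B, the extraction path crosses only that-complement boundaries, which are transparent.
So B is grammatical.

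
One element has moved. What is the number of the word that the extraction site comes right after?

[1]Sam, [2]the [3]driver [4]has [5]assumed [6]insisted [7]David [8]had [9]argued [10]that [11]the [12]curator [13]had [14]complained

The displaced element is "Sam" (word 1).
It is linked across 1 clause boundary (Ø).
It functions as the subject of "insisted", so the gap sits immediately after word 5 ("assumed").
Base order: The driver has assumed that Sam insisted David had argued that the curator had complained.

5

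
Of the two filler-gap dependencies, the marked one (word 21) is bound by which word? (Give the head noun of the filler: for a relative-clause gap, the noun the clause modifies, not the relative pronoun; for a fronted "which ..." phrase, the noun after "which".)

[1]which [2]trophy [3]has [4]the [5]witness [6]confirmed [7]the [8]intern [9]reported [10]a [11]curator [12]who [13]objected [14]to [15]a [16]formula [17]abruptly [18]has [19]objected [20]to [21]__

The marked gap is the object of the preposition "to" of "objected".
Its filler is the fronted wh-phrase "which trophy", at word 2.
(The other dependency links word 11 to a gap after word 12.)

2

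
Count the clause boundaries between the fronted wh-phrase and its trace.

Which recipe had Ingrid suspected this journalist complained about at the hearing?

1

"which recipe" is extracted from the PP object of "complained".
Boundaries crossed, outermost first: [Ø] — 1 in total.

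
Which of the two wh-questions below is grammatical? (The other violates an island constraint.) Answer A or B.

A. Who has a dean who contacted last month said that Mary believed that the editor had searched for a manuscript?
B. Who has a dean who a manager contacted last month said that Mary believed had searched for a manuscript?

In A, the wh-phrase is extracted from inside a complex-NP island (relative clause) (introduced by "who"), which blocks movement.
In B, the extraction path crosses only that-complement boundaries, which are transparent.
So B is grammatical.

B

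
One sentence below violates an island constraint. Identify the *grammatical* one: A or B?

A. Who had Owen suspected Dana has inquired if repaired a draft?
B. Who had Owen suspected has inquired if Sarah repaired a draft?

In A, the wh-phrase is extracted from inside a wh-island (introduced by "if"), which blocks movement.
In B, the extraction path crosses only that-complement boundaries, which are transparent.
So B is grammatical.

B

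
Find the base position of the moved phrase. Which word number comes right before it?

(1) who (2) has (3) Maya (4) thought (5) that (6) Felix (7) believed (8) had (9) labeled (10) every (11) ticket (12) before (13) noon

The displaced element is "who" (word 1).
It is linked across 2 clause boundaries (that → Ø).
It functions as the subject of "labeled", so the gap sits immediately after word 7 ("believed").
Base order: Maya has thought that Felix believed that who had labeled every ticket before noon.

7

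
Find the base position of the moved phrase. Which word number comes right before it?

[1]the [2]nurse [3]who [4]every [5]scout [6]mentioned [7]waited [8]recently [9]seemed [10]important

6

The displaced element is "the nurse" (word 2).
It is linked across 1 clause boundary (Ø).
It functions as the subject of "waited", so the gap sits immediately after word 6 ("mentioned").
Base order: Every scout mentioned the nurse waited recently.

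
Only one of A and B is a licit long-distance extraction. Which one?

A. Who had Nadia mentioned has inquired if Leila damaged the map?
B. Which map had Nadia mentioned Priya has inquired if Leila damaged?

A

In B, the wh-phrase is extracted from inside a wh-island (introduced by "if"), which blocks movement.
In A, the extraction path crosses only that-complement boundaries, which are transparent.
So A is grammatical.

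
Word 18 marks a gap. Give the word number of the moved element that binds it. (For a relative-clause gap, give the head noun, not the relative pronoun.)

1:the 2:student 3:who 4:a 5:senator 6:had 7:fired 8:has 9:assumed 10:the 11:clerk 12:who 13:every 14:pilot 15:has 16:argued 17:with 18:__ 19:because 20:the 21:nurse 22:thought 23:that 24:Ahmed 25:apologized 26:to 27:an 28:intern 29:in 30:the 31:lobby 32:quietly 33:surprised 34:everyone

The gap at 18 is the prepositional object of "argued", inside a relative clause.
The relative pronoun is "who" (word 12); it is bound by the head noun immediately before it.
Its filler is the head noun "clerk", at word 11.

11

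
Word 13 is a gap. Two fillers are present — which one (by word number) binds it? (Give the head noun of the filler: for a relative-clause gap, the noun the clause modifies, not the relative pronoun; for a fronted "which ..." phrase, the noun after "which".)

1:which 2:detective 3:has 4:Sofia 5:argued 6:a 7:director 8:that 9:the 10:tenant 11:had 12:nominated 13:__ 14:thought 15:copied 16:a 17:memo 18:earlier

7

The marked gap is inside the relative clause, the direct object of "nominated".
Its filler is the head noun "director" (via "that"), at word 7.
(The other dependency links word 2 to a gap after word 14.)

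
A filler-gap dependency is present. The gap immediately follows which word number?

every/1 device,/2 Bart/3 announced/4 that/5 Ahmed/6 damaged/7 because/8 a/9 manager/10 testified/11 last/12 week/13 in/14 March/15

The displaced element is "every device" (word 2).
It is linked across 1 clause boundary (that).
It functions as the direct object of "damaged", so the gap sits immediately after word 7 ("damaged").
Base order: Bart announced that Ahmed damaged every device because a manager testified last week in March.

7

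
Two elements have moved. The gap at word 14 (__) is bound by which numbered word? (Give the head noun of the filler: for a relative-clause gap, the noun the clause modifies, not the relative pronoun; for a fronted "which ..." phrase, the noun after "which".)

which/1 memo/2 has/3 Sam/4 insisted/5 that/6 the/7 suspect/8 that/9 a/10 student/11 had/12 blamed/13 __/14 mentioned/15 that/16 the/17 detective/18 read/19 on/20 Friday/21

8

The marked gap is inside the relative clause, the direct object of "blamed".
Its filler is the head noun "suspect" (via "that"), at word 8.
(The other dependency links word 2 to a gap after word 19.)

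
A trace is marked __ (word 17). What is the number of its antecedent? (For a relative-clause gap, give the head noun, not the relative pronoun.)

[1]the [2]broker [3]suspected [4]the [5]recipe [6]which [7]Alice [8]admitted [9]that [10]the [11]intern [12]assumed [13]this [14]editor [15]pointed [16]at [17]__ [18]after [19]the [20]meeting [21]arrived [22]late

The gap at 17 is the prepositional object of "pointed", inside a relative clause.
The relative pronoun is "which" (word 6); it is bound by the head noun immediately before it.
Its filler is the head noun "recipe", at word 5.

5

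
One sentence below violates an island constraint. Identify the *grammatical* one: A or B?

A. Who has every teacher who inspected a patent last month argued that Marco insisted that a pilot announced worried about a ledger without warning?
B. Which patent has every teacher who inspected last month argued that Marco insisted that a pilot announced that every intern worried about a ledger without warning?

In B, the wh-phrase is extracted from inside a complex-NP island (relative clause) (introduced by "who"), which blocks movement.
In A, the extraction path crosses only that-complement boundaries, which are transparent.
So A is grammatical.

A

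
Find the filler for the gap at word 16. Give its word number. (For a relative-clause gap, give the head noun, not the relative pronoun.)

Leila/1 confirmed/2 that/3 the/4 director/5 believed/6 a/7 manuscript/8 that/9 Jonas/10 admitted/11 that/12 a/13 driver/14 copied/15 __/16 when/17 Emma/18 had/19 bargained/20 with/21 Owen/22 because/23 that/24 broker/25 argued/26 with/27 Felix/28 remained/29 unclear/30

8

The gap at 16 is the object of "copied", inside a relative clause.
The relative pronoun is "that" (word 9); it is bound by the head noun immediately before it.
Its filler is the head noun "manuscript", at word 8.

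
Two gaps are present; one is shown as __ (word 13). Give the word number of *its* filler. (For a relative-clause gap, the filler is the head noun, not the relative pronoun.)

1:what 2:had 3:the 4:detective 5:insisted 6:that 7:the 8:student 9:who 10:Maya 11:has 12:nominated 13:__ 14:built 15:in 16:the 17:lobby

8

The marked gap is inside the relative clause, the direct object of "nominated".
Its filler is the head noun "student" (via "who"), at word 8.
(The other dependency links word 1 to a gap after word 14.)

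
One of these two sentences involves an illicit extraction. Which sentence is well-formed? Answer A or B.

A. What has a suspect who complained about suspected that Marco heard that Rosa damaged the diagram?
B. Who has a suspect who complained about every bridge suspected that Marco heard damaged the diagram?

B

In A, the wh-phrase is extracted from inside a complex-NP island (relative clause) (introduced by "who"), which blocks movement.
In B, the extraction path crosses only that-complement boundaries, which are transparent.
So B is grammatical.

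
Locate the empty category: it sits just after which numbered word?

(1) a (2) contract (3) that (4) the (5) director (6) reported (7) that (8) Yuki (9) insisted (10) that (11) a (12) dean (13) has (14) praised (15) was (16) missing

14

The displaced element is "a contract" (word 2).
It is linked across 2 clause boundaries (that → that).
It functions as the direct object of "praised", so the gap sits immediately after word 14 ("praised").
Base order: The director reported that Yuki insisted that a dean has praised a contract.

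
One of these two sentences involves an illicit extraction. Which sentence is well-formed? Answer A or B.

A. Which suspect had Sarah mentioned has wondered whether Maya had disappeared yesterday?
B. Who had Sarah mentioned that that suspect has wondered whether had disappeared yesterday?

A

In B, the wh-phrase is extracted from inside a wh-island (introduced by "whether"), which blocks movement.
In A, the extraction path crosses only that-complement boundaries, which are transparent.
So A is grammatical.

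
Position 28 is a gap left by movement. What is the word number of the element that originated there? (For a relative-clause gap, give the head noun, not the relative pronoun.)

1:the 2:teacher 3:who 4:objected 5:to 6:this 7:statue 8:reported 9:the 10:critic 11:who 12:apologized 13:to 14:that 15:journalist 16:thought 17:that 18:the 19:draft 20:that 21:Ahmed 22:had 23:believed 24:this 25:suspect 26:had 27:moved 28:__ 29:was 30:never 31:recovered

19

The gap at 28 is the object of "moved", inside a relative clause.
The relative pronoun is "that" (word 20); it is bound by the head noun immediately before it.
Its filler is the head noun "draft", at word 19.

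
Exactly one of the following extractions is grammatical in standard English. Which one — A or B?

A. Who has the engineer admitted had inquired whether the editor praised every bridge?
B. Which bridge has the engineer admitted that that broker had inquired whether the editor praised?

A

In B, the wh-phrase is extracted from inside a wh-island (introduced by "whether"), which blocks movement.
In A, the extraction path crosses only that-complement boundaries, which are transparent.
So A is grammatical.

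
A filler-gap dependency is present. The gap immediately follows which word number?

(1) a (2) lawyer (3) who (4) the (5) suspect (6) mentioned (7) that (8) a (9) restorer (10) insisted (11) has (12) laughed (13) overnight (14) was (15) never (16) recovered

The displaced element is "a lawyer" (word 2).
It is linked across 2 clause boundaries (that → Ø).
It functions as the subject of "laughed", so the gap sits immediately after word 10 ("insisted").
Base order: The suspect mentioned that a restorer insisted a lawyer has laughed overnight.

10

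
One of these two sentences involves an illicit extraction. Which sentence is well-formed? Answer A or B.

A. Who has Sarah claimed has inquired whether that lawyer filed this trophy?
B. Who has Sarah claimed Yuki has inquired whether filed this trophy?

A

In B, the wh-phrase is extracted from inside a wh-island (introduced by "whether"), which blocks movement.
In A, the extraction path crosses only that-complement boundaries, which are transparent.
So A is grammatical.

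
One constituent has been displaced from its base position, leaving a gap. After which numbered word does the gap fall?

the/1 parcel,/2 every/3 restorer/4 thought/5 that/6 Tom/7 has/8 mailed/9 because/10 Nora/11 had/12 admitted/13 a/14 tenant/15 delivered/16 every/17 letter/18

The displaced element is "the parcel" (word 2).
It is linked across 1 clause boundary (that).
It functions as the direct object of "mailed", so the gap sits immediately after word 9 ("mailed").
Base order: Every restorer thought that Tom has mailed the parcel because Nora had admitted a tenant delivered every letter.

9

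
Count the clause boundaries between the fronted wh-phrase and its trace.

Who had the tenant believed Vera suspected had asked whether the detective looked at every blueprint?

2

"who" is extracted from the subject of "asked".
Boundaries crossed, outermost first: [Ø], [Ø] — 2 in total.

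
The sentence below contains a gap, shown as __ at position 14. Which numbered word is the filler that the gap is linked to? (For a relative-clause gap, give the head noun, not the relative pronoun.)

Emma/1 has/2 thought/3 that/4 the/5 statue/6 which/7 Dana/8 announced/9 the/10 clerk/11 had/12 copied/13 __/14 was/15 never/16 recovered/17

The gap at 14 is the object of "copied", inside a relative clause.
The relative pronoun is "which" (word 7); it is bound by the head noun immediately before it.
Its filler is the head noun "statue", at word 6.

6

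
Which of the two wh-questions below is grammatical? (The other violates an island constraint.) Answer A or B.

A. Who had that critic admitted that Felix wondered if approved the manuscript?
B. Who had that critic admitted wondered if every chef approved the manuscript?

In A, the wh-phrase is extracted from inside a wh-island (introduced by "if"), which blocks movement.
In B, the extraction path crosses only that-complement boundaries, which are transparent.
So B is grammatical.

B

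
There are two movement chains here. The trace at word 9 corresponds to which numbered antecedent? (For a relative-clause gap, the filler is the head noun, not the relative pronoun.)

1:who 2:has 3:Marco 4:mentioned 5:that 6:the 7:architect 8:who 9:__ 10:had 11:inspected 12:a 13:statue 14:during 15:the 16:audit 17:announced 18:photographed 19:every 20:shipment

The marked gap is inside the relative clause, the subject of "inspected".
Its filler is the head noun "architect" (via "who"), at word 7.
(The other dependency links word 1 to a gap after word 17.)

7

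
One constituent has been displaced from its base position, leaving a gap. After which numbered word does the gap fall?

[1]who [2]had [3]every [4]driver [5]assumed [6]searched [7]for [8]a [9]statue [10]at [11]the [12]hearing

The displaced element is "who" (word 1).
It is linked across 1 clause boundary (Ø).
It functions as the subject of "searched", so the gap sits immediately after word 5 ("assumed").
Base order: Every driver had assumed who searched for a statue at the hearing.

5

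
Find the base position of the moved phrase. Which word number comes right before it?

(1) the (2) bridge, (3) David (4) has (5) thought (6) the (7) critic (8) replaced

8

The displaced element is "the bridge" (word 2).
It is linked across 1 clause boundary (Ø).
It functions as the direct object of "replaced", so the gap sits immediately after word 8 ("replaced").
Base order: David has thought the critic replaced the bridge.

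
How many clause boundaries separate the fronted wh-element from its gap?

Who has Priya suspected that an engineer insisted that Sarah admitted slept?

3

"who" is extracted from the subject of "slept".
Boundaries crossed, outermost first: [that], [that], [Ø] — 3 in total.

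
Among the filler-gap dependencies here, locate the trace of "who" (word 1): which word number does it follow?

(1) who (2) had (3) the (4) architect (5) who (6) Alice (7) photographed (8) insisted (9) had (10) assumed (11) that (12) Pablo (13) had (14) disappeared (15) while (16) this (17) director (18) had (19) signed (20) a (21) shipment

The displaced element is "who" (word 1).
It is linked across 1 clause boundary (Ø).
It functions as the subject of "assumed", so the gap sits immediately after word 8 ("insisted").
Base order: The architect who Alice photographed had insisted who had assumed that Pablo had disappeared while this director had signed a shipment.

8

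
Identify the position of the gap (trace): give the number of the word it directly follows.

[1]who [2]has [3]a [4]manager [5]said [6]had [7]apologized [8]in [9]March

The displaced element is "who" (word 1).
It is linked across 1 clause boundary (Ø).
It functions as the subject of "apologized", so the gap sits immediately after word 5 ("said").
Base order: A manager has said that who had apologized in March.

5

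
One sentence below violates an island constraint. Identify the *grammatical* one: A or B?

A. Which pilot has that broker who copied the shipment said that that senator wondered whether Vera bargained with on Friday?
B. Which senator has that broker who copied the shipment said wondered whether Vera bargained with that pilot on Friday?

In A, the wh-phrase is extracted from inside a wh-island (introduced by "whether"), which blocks movement.
In B, the extraction path crosses only that-complement boundaries, which are transparent.
So B is grammatical.

B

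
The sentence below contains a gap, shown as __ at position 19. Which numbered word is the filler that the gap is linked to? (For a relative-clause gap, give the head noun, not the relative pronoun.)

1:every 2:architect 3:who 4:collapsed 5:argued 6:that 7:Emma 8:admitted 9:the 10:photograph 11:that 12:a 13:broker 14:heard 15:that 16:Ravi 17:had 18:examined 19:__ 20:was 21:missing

10

The gap at 19 is the object of "examined", inside a relative clause.
The relative pronoun is "that" (word 11); it is bound by the head noun immediately before it.
Its filler is the head noun "photograph", at word 10.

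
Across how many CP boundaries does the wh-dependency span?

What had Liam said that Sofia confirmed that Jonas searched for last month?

2

"what" is extracted from the PP object of "searched".
Boundaries crossed, outermost first: [that], [that] — 2 in total.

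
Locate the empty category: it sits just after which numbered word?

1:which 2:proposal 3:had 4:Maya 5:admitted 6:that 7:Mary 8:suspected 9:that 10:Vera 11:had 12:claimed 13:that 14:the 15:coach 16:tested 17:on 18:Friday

The displaced element is "which proposal" (word 2).
It is linked across 3 clause boundaries (that → that → that).
It functions as the direct object of "tested", so the gap sits immediately after word 16 ("tested").
Base order: Maya had admitted that Mary suspected that Vera had claimed that the coach tested which proposal on Friday.

16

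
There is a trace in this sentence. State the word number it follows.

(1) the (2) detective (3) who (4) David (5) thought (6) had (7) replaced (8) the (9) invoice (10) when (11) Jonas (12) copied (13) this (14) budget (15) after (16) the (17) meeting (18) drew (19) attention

5

The displaced element is "the detective" (word 2).
It is linked across 1 clause boundary (Ø).
It functions as the subject of "replaced", so the gap sits immediately after word 5 ("thought").
Base order: David thought the detective had replaced the invoice when Jonas copied this budget after the meeting.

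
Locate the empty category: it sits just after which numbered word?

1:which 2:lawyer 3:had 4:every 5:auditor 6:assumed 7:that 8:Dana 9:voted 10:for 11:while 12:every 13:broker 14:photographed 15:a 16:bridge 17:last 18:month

10

The displaced element is "which lawyer" (word 2).
It is linked across 1 clause boundary (that).
It functions as the object of the preposition "for" of "voted", so the gap sits immediately after word 10 ("for").
Base order: Every auditor had assumed that Dana voted for which lawyer while every broker photographed a bridge last month.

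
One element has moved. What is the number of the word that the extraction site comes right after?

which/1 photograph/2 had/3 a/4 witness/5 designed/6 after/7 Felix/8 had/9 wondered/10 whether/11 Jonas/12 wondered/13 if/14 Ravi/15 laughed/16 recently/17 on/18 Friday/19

6

The displaced element is "which photograph" (word 2).
It functions as the direct object of "designed", so the gap sits immediately after word 6 ("designed").
Base order: A witness had designed which photograph after Felix had wondered whether Jonas wondered if Ravi laughed recently on Friday.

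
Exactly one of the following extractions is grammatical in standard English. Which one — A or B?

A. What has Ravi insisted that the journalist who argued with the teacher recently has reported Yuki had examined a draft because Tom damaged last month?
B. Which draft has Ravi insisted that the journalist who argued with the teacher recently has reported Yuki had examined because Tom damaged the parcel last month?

B

In A, the wh-phrase is extracted from inside an adjunct island (introduced by "because"), which blocks movement.
In B, the extraction path crosses only that-complement boundaries, which are transparent.
So B is grammatical.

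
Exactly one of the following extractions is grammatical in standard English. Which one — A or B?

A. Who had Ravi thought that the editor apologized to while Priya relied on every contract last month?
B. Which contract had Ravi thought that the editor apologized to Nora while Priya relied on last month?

A

In B, the wh-phrase is extracted from inside an adjunct island (introduced by "while"), which blocks movement.
In A, the extraction path crosses only that-complement boundaries, which are transparent.
So A is grammatical.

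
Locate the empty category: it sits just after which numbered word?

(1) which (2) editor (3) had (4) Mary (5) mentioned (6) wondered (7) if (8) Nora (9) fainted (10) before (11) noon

5

The displaced element is "which editor" (word 2).
It is linked across 1 clause boundary (Ø).
It functions as the subject of "wondered", so the gap sits immediately after word 5 ("mentioned").
Base order: Mary had mentioned which editor wondered if Nora fainted before noon.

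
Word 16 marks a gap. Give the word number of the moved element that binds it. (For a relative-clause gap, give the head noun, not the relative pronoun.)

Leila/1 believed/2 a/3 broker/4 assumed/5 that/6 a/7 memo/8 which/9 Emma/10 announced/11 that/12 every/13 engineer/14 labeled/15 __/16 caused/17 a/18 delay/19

8

The gap at 16 is the object of "labeled", inside a relative clause.
The relative pronoun is "which" (word 9); it is bound by the head noun immediately before it.
Its filler is the head noun "memo", at word 8.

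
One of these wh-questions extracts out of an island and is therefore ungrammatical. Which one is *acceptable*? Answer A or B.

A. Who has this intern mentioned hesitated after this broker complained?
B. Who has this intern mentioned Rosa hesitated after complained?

A

In B, the wh-phrase is extracted from inside an adjunct island (introduced by "after"), which blocks movement.
In A, the extraction path crosses only that-complement boundaries, which are transparent.
So A is grammatical.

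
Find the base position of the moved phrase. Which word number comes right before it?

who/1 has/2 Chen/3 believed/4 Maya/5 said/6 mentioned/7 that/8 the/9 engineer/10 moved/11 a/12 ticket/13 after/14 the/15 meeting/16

6

The displaced element is "who" (word 1).
It is linked across 2 clause boundaries (Ø → Ø).
It functions as the subject of "mentioned", so the gap sits immediately after word 6 ("said").
Base order: Chen has believed Maya said that who mentioned that the engineer moved a ticket after the meeting.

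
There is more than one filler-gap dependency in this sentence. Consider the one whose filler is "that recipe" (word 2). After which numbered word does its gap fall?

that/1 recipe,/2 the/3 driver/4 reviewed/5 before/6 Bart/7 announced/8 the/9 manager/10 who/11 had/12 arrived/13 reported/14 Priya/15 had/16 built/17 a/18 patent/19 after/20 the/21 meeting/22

5

The displaced element is "that recipe" (word 2).
It functions as the direct object of "reviewed", so the gap sits immediately after word 5 ("reviewed").
Base order: The driver reviewed that recipe before Bart announced the manager who had arrived reported Priya had built a patent after the meeting.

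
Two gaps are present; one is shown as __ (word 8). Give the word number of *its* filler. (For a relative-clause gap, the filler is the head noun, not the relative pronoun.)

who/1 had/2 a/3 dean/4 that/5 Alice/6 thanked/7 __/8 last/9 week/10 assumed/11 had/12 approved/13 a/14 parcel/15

4

The marked gap is inside the relative clause, the direct object of "thanked".
Its filler is the head noun "dean" (via "that"), at word 4.
(The other dependency links word 1 to a gap after word 11.)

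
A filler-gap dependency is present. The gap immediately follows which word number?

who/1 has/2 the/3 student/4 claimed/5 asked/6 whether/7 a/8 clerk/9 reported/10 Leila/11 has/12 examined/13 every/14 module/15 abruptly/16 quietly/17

5

The displaced element is "who" (word 1).
It is linked across 1 clause boundary (Ø).
It functions as the subject of "asked", so the gap sits immediately after word 5 ("claimed").
Base order: The student has claimed who asked whether a clerk reported Leila has examined every module abruptly quietly.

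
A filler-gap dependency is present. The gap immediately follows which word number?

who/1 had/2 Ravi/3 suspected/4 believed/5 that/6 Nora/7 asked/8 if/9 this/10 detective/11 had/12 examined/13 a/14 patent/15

4

The displaced element is "who" (word 1).
It is linked across 1 clause boundary (Ø).
It functions as the subject of "believed", so the gap sits immediately after word 4 ("suspected").
Base order: Ravi had suspected who believed that Nora asked if this detective had examined a patent.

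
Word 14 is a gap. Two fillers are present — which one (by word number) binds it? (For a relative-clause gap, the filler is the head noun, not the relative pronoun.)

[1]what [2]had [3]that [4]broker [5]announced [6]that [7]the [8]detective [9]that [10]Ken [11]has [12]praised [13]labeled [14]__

1

The marked gap is the direct object of "labeled".
Its filler is the fronted wh-phrase "what", at word 1.
(The other dependency links word 8 to a gap after word 12.)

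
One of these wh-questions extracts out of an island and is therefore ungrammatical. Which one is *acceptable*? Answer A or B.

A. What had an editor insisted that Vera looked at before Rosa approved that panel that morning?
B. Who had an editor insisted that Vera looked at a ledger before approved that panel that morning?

In B, the wh-phrase is extracted from inside an adjunct island (introduced by "before"), which blocks movement.
In A, the extraction path crosses only that-complement boundaries, which are transparent.
So A is grammatical.

A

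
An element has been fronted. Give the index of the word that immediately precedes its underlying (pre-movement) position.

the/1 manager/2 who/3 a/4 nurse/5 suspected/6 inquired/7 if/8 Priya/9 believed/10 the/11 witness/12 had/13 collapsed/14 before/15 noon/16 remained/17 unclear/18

6

The displaced element is "the manager" (word 2).
It is linked across 1 clause boundary (Ø).
It functions as the subject of "inquired", so the gap sits immediately after word 6 ("suspected").
Base order: A nurse suspected that the manager inquired if Priya believed the witness had collapsed before noon.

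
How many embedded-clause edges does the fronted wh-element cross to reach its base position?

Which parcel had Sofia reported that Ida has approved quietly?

1

"which parcel" is extracted from the object of "approved".
Boundaries crossed, outermost first: [that] — 1 in total.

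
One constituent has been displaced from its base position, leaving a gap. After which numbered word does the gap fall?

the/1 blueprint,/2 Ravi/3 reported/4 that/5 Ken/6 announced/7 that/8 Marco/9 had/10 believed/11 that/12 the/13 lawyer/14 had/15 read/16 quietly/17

The displaced element is "the blueprint" (word 2).
It is linked across 3 clause boundaries (that → that → that).
It functions as the direct object of "read", so the gap sits immediately after word 16 ("read").
Base order: Ravi reported that Ken announced that Marco had believed that the lawyer had read the blueprint quietly.

16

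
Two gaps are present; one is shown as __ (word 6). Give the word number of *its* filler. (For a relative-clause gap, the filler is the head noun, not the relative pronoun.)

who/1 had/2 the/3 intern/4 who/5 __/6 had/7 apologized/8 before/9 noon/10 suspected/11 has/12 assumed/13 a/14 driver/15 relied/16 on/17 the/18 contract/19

The marked gap is inside the relative clause, the subject of "apologized".
Its filler is the head noun "intern" (via "who"), at word 4.
(The other dependency links word 1 to a gap after word 11.)

4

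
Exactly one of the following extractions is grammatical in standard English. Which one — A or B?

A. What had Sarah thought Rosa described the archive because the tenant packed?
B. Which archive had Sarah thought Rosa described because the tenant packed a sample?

In A, the wh-phrase is extracted from inside an adjunct island (introduced by "because"), which blocks movement.
In B, the extraction path crosses only that-complement boundaries, which are transparent.
So B is grammatical.

B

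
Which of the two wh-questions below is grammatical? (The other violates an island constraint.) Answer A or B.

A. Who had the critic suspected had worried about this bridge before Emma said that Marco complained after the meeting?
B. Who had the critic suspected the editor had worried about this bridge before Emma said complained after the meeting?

In B, the wh-phrase is extracted from inside an adjunct island (introduced by "before"), which blocks movement.
In A, the extraction path crosses only that-complement boundaries, which are transparent.
So A is grammatical.

A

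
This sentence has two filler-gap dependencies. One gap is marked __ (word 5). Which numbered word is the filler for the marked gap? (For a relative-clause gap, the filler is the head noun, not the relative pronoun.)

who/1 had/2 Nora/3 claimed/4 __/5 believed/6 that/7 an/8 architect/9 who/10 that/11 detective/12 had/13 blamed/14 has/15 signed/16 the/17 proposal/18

The marked gap is the subject of "believed".
Its filler is the fronted wh-phrase "who", at word 1.
(The other dependency links word 9 to a gap after word 14.)

1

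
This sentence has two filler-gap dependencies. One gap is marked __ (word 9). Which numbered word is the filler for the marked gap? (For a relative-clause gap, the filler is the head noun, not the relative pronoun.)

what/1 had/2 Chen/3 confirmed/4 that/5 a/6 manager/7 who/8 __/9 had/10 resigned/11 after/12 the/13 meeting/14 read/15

7

The marked gap is inside the relative clause, the subject of "resigned".
Its filler is the head noun "manager" (via "who"), at word 7.
(The other dependency links word 1 to a gap after word 15.)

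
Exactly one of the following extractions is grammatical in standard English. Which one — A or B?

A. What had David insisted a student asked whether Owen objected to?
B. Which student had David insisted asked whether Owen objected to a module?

In A, the wh-phrase is extracted from inside a wh-island (introduced by "whether"), which blocks movement.
In B, the extraction path crosses only that-complement boundaries, which are transparent.
So B is grammatical.

B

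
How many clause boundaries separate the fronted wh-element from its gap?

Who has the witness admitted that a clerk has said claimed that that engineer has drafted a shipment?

2

"who" is extracted from the subject of "claimed".
Boundaries crossed, outermost first: [that], [Ø] — 2 in total.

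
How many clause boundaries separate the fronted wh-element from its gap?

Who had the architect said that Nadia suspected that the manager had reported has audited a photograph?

"who" is extracted from the subject of "audited".
Boundaries crossed, outermost first: [that], [that], [Ø] — 3 in total.

3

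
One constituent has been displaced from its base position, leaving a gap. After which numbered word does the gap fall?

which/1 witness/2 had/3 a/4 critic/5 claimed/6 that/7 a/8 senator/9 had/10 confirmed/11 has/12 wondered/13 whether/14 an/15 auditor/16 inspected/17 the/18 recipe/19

11

The displaced element is "which witness" (word 2).
It is linked across 2 clause boundaries (that → Ø).
It functions as the subject of "wondered", so the gap sits immediately after word 11 ("confirmed").
Base order: A critic had claimed that a senator had confirmed that which witness has wondered whether an auditor inspected the recipe.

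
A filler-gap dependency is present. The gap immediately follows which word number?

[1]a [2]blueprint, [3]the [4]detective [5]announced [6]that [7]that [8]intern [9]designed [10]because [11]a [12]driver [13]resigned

9

The displaced element is "a blueprint" (word 2).
It is linked across 1 clause boundary (that).
It functions as the direct object of "designed", so the gap sits immediately after word 9 ("designed").
Base order: The detective announced that that intern designed a blueprint because a driver resigned.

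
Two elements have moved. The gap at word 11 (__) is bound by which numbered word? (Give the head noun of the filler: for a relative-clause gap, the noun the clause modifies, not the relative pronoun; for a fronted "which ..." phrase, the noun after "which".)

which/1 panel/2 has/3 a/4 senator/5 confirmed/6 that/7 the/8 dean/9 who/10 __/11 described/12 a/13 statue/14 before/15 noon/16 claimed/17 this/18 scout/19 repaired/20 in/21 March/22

9

The marked gap is inside the relative clause, the subject of "described".
Its filler is the head noun "dean" (via "who"), at word 9.
(The other dependency links word 2 to a gap after word 20.)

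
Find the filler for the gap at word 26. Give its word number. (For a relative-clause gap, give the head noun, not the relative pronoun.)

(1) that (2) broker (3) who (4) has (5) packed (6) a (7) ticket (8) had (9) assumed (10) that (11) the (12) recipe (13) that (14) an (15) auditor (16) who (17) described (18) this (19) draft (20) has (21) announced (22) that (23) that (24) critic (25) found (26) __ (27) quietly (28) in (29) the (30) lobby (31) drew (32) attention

12

The gap at 26 is the object of "found", inside a relative clause.
The relative pronoun is "that" (word 13); it is bound by the head noun immediately before it.
Its filler is the head noun "recipe", at word 12.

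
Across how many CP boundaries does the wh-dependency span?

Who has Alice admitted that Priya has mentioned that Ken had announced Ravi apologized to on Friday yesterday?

"who" is extracted from the PP object of "apologized".
Boundaries crossed, outermost first: [that], [that], [Ø] — 3 in total.

3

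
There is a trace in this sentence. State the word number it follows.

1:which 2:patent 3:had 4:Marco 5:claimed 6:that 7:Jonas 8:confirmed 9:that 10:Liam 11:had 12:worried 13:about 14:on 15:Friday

13

The displaced element is "which patent" (word 2).
It is linked across 2 clause boundaries (that → that).
It functions as the object of the preposition "about" of "worried", so the gap sits immediately after word 13 ("about").
Base order: Marco had claimed that Jonas confirmed that Liam had worried about which patent on Friday.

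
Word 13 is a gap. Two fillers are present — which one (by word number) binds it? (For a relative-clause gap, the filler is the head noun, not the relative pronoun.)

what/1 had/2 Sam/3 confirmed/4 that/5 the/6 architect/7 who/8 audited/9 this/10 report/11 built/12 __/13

1

The marked gap is the direct object of "built".
Its filler is the fronted wh-phrase "what", at word 1.
(The other dependency links word 7 to a gap after word 8.)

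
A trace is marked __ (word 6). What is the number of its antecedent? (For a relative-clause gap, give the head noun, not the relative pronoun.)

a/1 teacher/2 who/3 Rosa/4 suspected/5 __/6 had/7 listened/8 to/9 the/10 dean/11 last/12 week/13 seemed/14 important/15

2

The gap at 6 is the subject of "listened", inside a relative clause.
The relative pronoun is "who" (word 3); it is bound by the head noun immediately before it.
Its filler is the head noun "teacher", at word 2.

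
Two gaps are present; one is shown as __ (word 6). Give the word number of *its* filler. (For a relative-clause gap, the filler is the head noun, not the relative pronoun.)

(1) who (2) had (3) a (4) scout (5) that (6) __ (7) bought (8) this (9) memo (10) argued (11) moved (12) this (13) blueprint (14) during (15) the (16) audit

The marked gap is inside the relative clause, the subject of "bought".
Its filler is the head noun "scout" (via "that"), at word 4.
(The other dependency links word 1 to a gap after word 10.)

4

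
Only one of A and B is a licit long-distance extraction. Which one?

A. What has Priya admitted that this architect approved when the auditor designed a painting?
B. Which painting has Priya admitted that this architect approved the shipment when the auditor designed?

A

In B, the wh-phrase is extracted from inside an adjunct island (introduced by "when"), which blocks movement.
In A, the extraction path crosses only that-complement boundaries, which are transparent.
So A is grammatical.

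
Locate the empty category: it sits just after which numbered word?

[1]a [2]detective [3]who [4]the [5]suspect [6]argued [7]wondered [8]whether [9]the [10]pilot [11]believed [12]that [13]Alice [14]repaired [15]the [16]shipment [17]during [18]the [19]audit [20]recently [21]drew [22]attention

The displaced element is "a detective" (word 2).
It is linked across 1 clause boundary (Ø).
It functions as the subject of "wondered", so the gap sits immediately after word 6 ("argued").
Base order: The suspect argued that a detective wondered whether the pilot believed that Alice repaired the shipment during the audit recently.

6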